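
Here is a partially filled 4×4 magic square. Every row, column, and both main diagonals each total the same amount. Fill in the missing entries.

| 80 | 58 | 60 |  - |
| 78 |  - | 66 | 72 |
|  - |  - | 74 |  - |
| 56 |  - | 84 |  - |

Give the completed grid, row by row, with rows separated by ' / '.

80 58 60 86 / 78 68 66 72 / 70 76 74 64 / 56 82 84 62

Column 3 is already complete: 60 + 66 + 74 + 84 = 284, so that is the magic constant.
Using row 1: 80 + 58 + 60 + ? → (1,4) = 284 − 198 = 86.
From row 2, 284 − (78 + 66 + 72) gives (2,2) = 68.
From column 1, 284 − (80 + 78 + 56) gives (3,1) = 70.
Using main diagonal: 80 + 68 + 74 + ? → (4,4) = 284 − 222 = 62.
Anti-diagonal: 86 + 66 + 56 + ? = 284, so (3,2) = 76.
Row 3 must total 284; the given cells sum to 220, so (3,4) = 64.
Using row 4: 56 + 84 + 62 + ? → (4,2) = 284 − 202 = 82.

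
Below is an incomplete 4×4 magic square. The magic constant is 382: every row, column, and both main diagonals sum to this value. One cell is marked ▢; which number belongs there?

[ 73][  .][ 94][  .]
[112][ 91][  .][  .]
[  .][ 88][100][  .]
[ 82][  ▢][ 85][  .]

Column 1: 73 + 112 + 82 + ? = 382, so (3,1) = 115.
Column 3 must total 382; the given cells sum to 279, so (2,3) = 103.
The remaining cell in main diagonal is (4,4) = 382 − 264 = 118.
Anti-diagonal must total 382; the given cells sum to 273, so (1,4) = 109.
Row 1 must total 382; the given cells sum to 276, so (1,2) = 106.
The remaining cell in row 2 is (2,4) = 382 − 306 = 76.
Row 3 must total 382; the given cells sum to 303, so (3,4) = 79.
Row 4: 82 + 85 + 118 + ? = 382, so (4,2) = 97.

97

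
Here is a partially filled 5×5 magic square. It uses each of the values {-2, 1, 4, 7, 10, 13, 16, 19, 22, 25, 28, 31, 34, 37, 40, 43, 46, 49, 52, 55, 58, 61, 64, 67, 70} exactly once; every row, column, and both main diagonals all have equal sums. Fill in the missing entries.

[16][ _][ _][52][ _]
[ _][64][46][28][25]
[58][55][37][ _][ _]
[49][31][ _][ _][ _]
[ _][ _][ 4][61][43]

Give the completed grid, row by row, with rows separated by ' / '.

The 25 entries sum to 850, so each line sums to 850/5 = 170.
The remaining cell in row 2 is (2,1) = 170 − 163 = 7.
Column 1 must total 170; the given cells sum to 130, so (5,1) = 40.
From main diagonal, 170 − (16 + 64 + 37 + 43) gives (4,4) = 10.
Anti-diagonal needs 170; the known cells sum to 136, so (1,5) = 34.
From row 5, 170 − (40 + 4 + 61 + 43) gives (5,2) = 22.
Column 2: 64 + 55 + 31 + 22 + ? = 170, so (1,2) = -2.
Using column 4: 52 + 28 + 10 + 61 + ? → (3,4) = 170 − 151 = 19.
Row 1 needs 170; the known cells sum to 100, so (1,3) = 70.
The remaining cell in row 3 is (3,5) = 170 − 169 = 1.
Using column 3: 70 + 46 + 37 + 4 + ? → (4,3) = 170 − 157 = 13.
Using column 5: 34 + 25 + 1 + 43 + ? → (4,5) = 170 − 103 = 67.

16 -2 70 52 34 / 7 64 46 28 25 / 58 55 37 19 1 / 49 31 13 10 67 / 40 22 4 61 43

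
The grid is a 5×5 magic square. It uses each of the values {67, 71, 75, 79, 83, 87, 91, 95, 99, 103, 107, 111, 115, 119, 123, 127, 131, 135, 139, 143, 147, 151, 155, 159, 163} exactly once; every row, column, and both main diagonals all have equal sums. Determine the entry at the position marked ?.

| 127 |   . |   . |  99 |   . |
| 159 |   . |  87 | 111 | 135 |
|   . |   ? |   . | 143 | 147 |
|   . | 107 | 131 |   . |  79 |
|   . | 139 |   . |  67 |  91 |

95

The 25 entries sum to 2875, so each line sums to 2875/5 = 575.
Row 2: 159 + 87 + 111 + 135 + ? = 575, so (2,2) = 83.
From column 4, 575 − (99 + 111 + 143 + 67) gives (4,4) = 155.
Column 5: 135 + 147 + 79 + 91 + ? = 575, so (1,5) = 123.
Main diagonal must total 575; the given cells sum to 456, so (3,3) = 119.
Anti-diagonal: 123 + 111 + 119 + 107 + ? = 575, so (5,1) = 115.
Row 4 needs 575; the known cells sum to 472, so (4,1) = 103.
Row 5 must total 575; the given cells sum to 412, so (5,3) = 163.
Column 1 must total 575; the given cells sum to 504, so (3,1) = 71.
Column 3 must total 575; the given cells sum to 500, so (1,3) = 75.
Row 1 must total 575; the given cells sum to 424, so (1,2) = 151.
Row 3 must total 575; the given cells sum to 480, so (3,2) = 95.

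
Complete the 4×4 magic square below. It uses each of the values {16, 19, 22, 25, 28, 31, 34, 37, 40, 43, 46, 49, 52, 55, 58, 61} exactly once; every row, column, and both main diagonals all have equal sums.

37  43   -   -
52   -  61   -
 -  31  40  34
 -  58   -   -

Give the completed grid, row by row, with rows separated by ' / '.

The 16 entries sum to 616, so each line sums to 616/4 = 154.
Row 3 needs 154; the known cells sum to 105, so (3,1) = 49.
Column 1: 37 + 52 + 49 + ? = 154, so (4,1) = 16.
From column 2, 154 − (43 + 31 + 58) gives (2,2) = 22.
Main diagonal needs 154; the known cells sum to 99, so (4,4) = 55.
The remaining cell in anti-diagonal is (1,4) = 154 − 108 = 46.
Using row 1: 37 + 43 + 46 + ? → (1,3) = 154 − 126 = 28.
The remaining cell in row 2 is (2,4) = 154 − 135 = 19.
The remaining cell in row 4 is (4,3) = 154 − 129 = 25.

37 43 28 46 / 52 22 61 19 / 49 31 40 34 / 16 58 25 55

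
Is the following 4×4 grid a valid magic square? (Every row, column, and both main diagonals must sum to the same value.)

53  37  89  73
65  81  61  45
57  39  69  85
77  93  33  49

No — row 1 sums to 252 but row 3 sums to 250.

Row 1: 53 + 37 + 89 + 73 = 252.
Row 2: 65 + 81 + 61 + 45 = 252.
Row 3: 57 + 39 + 69 + 85 = 250.
Row 4: 77 + 93 + 33 + 49 = 252.
Column 1: 53 + 65 + 57 + 77 = 252.
Column 2: 37 + 81 + 39 + 93 = 250.
Column 3: 89 + 61 + 69 + 33 = 252.
Column 4: 73 + 45 + 85 + 49 = 252.
Main diagonal: 53 + 81 + 69 + 49 = 252.
Anti-diagonal: 73 + 61 + 39 + 77 = 250.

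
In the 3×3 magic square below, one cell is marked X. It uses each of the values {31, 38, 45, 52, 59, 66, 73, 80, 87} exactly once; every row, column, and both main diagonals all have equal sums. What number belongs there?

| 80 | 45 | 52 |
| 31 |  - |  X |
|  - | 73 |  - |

The 9 entries sum to 531, so each line sums to 531/3 = 177.
Column 1: 80 + 31 + ? = 177, so (3,1) = 66.
The remaining cell in column 2 is (2,2) = 177 − 118 = 59.
The remaining cell in main diagonal is (3,3) = 177 − 139 = 38.
Row 2 must total 177; the given cells sum to 90, so (2,3) = 87.

87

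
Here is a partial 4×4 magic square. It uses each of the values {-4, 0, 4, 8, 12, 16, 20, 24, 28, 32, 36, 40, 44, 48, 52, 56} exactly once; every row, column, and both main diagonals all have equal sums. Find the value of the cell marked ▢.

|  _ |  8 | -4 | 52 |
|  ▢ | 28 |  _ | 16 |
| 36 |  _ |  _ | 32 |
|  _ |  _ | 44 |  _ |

20

The 16 entries sum to 416, so each line sums to 416/4 = 104.
Row 1 needs 104; the known cells sum to 56, so (1,1) = 48.
Using column 4: 52 + 16 + 32 + ? → (4,4) = 104 − 100 = 4.
Main diagonal must total 104; the given cells sum to 80, so (3,3) = 24.
Using row 3: 36 + 24 + 32 + ? → (3,2) = 104 − 92 = 12.
Using column 2: 8 + 28 + 12 + ? → (4,2) = 104 − 48 = 56.
Using column 3: -4 + 24 + 44 + ? → (2,3) = 104 − 64 = 40.
Anti-diagonal: 52 + 40 + 12 + ? = 104, so (4,1) = 0.
From row 2, 104 − (28 + 40 + 16) gives (2,1) = 20.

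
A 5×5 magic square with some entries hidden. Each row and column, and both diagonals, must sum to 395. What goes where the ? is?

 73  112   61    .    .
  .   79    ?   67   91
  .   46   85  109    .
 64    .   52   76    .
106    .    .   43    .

From column 4, 395 − (67 + 109 + 76 + 43) gives (1,4) = 100.
Main diagonal needs 395; the known cells sum to 313, so (5,5) = 82.
Row 1: 73 + 112 + 61 + 100 + ? = 395, so (1,5) = 49.
The remaining cell in anti-diagonal is (4,2) = 395 − 307 = 88.
Row 4: 64 + 88 + 52 + 76 + ? = 395, so (4,5) = 115.
Column 2 must total 395; the given cells sum to 325, so (5,2) = 70.
Column 5 needs 395; the known cells sum to 337, so (3,5) = 58.
Row 3 must total 395; the given cells sum to 298, so (3,1) = 97.
Row 5: 106 + 70 + 43 + 82 + ? = 395, so (5,3) = 94.
Column 1 must total 395; the given cells sum to 340, so (2,1) = 55.
Column 3: 61 + 85 + 52 + 94 + ? = 395, so (2,3) = 103.

103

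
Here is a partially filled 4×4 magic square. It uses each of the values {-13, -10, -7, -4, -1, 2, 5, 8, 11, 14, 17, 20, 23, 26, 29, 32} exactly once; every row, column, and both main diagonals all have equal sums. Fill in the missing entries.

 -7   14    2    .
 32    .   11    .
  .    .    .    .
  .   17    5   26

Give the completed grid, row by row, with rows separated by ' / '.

The 16 entries sum to 152, so each line sums to 152/4 = 38.
Row 1: -7 + 14 + 2 + ? = 38, so (1,4) = 29.
The remaining cell in row 4 is (4,1) = 38 − 48 = -10.
Column 1 must total 38; the given cells sum to 15, so (3,1) = 23.
The remaining cell in column 3 is (3,3) = 38 − 18 = 20.
The remaining cell in main diagonal is (2,2) = 38 − 39 = -1.
Anti-diagonal needs 38; the known cells sum to 30, so (3,2) = 8.
From row 2, 38 − (32 + (-1) + 11) gives (2,4) = -4.
Row 3: 23 + 8 + 20 + ? = 38, so (3,4) = -13.

-7 14 2 29 / 32 -1 11 -4 / 23 8 20 -13 / -10 17 5 26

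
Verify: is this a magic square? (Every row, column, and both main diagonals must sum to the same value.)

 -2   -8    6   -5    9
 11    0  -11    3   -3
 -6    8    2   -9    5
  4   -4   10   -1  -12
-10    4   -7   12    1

Row 1: -2 + (-8) + 6 + (-5) + 9 = 0.
Row 2: 11 + 0 + (-11) + 3 + (-3) = 0.
Row 3: -6 + 8 + 2 + (-9) + 5 = 0.
Row 4: 4 + (-4) + 10 + (-1) + (-12) = -3.
Row 5: -10 + 4 + (-7) + 12 + 1 = 0.
Column 1: -2 + 11 + (-6) + 4 + (-10) = -3.
Column 2: -8 + 0 + 8 + (-4) + 4 = 0.
Column 3: 6 + (-11) + 2 + 10 + (-7) = 0.
Column 4: -5 + 3 + (-9) + (-1) + 12 = 0.
Column 5: 9 + (-3) + 5 + (-12) + 1 = 0.
Main diagonal: -2 + 0 + 2 + (-1) + 1 = 0.
Anti-diagonal: 9 + 3 + 2 + (-4) + (-10) = 0.

No — row 2 sums to 0 but column 1 sums to -3.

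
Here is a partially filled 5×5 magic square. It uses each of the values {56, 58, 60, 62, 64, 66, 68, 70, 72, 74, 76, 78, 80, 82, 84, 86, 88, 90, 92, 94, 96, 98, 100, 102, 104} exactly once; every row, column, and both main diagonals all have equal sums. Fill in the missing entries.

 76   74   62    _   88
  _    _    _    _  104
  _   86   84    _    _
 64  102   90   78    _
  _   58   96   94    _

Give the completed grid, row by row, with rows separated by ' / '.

The 25 entries sum to 2000, so each line sums to 2000/5 = 400.
Using row 1: 76 + 74 + 62 + 88 + ? → (1,4) = 400 − 300 = 100.
Using row 4: 64 + 102 + 90 + 78 + ? → (4,5) = 400 − 334 = 66.
Column 2 must total 400; the given cells sum to 320, so (2,2) = 80.
From column 3, 400 − (62 + 84 + 90 + 96) gives (2,3) = 68.
The remaining cell in main diagonal is (5,5) = 400 − 318 = 82.
Row 5: 58 + 96 + 94 + 82 + ? = 400, so (5,1) = 70.
Column 5 must total 400; the given cells sum to 340, so (3,5) = 60.
Using anti-diagonal: 88 + 84 + 102 + 70 + ? → (2,4) = 400 − 344 = 56.
Using row 2: 80 + 68 + 56 + 104 + ? → (2,1) = 400 − 308 = 92.
The remaining cell in column 1 is (3,1) = 400 − 302 = 98.
Column 4 must total 400; the given cells sum to 328, so (3,4) = 72.

76 74 62 100 88 / 92 80 68 56 104 / 98 86 84 72 60 / 64 102 90 78 66 / 70 58 96 94 82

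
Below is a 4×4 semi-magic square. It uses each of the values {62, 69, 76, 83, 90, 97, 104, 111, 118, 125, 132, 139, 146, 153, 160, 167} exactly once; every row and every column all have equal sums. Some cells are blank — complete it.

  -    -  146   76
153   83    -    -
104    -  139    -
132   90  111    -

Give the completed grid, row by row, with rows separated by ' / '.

The 16 entries sum to 1832, so each line sums to 1832/4 = 458.
Row 4 must total 458; the given cells sum to 333, so (4,4) = 125.
From column 1, 458 − (153 + 104 + 132) gives (1,1) = 69.
Column 3: 146 + 139 + 111 + ? = 458, so (2,3) = 62.
The remaining cell in row 1 is (1,2) = 458 − 291 = 167.
Row 2: 153 + 83 + 62 + ? = 458, so (2,4) = 160.
The remaining cell in column 2 is (3,2) = 458 − 340 = 118.
Column 4 needs 458; the known cells sum to 361, so (3,4) = 97.

69 167 146 76 / 153 83 62 160 / 104 118 139 97 / 132 90 111 125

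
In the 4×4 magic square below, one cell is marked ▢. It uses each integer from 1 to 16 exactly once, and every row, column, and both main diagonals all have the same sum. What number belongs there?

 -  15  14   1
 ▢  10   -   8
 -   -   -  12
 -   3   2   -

The entries are 1 through 16, which sum to 136, so each line sums to 136/4 = 34.
Using row 1: 15 + 14 + 1 + ? → (1,1) = 34 − 30 = 4.
From column 2, 34 − (15 + 10 + 3) gives (3,2) = 6.
Column 4 needs 34; the known cells sum to 21, so (4,4) = 13.
Main diagonal must total 34; the given cells sum to 27, so (3,3) = 7.
The remaining cell in row 3 is (3,1) = 34 − 25 = 9.
From row 4, 34 − (3 + 2 + 13) gives (4,1) = 16.
From column 1, 34 − (4 + 9 + 16) gives (2,1) = 5.

5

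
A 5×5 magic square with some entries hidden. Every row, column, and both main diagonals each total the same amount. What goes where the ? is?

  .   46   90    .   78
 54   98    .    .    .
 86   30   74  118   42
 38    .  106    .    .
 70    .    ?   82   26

58

Row 3 is complete and sums to 350; that is the magic constant.
From column 1, 350 − (54 + 86 + 38 + 70) gives (1,1) = 102.
Main diagonal needs 350; the known cells sum to 300, so (4,4) = 50.
Row 1 needs 350; the known cells sum to 316, so (1,4) = 34.
Column 4 must total 350; the given cells sum to 284, so (2,4) = 66.
Anti-diagonal: 78 + 66 + 74 + 70 + ? = 350, so (4,2) = 62.
Row 4: 38 + 62 + 106 + 50 + ? = 350, so (4,5) = 94.
The remaining cell in column 2 is (5,2) = 350 − 236 = 114.
Column 5 needs 350; the known cells sum to 240, so (2,5) = 110.
Row 2 needs 350; the known cells sum to 328, so (2,3) = 22.
Row 5: 70 + 114 + 82 + 26 + ? = 350, so (5,3) = 58.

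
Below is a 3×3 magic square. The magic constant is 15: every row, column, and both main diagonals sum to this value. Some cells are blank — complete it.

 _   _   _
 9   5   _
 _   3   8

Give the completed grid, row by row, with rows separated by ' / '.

2 7 6 / 9 5 1 / 4 3 8

Row 2 needs 15; the known cells sum to 14, so (2,3) = 1.
Using row 3: 3 + 8 + ? → (3,1) = 15 − 11 = 4.
Column 1 must total 15; the given cells sum to 13, so (1,1) = 2.
Column 2 must total 15; the given cells sum to 8, so (1,2) = 7.
Column 3 must total 15; the given cells sum to 9, so (1,3) = 6.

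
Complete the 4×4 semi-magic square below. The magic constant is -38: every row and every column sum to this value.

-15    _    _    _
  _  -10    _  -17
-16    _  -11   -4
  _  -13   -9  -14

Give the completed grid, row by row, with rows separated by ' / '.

Row 3 must total -38; the given cells sum to -31, so (3,2) = -7.
From row 4, -38 − (-13 + (-9) + (-14)) gives (4,1) = -2.
Column 1 must total -38; the given cells sum to -33, so (2,1) = -5.
Column 2 needs -38; the known cells sum to -30, so (1,2) = -8.
Column 4 must total -38; the given cells sum to -35, so (1,4) = -3.
The remaining cell in row 1 is (1,3) = -38 − (-26) = -12.
The remaining cell in row 2 is (2,3) = -38 − (-32) = -6.

-15 -8 -12 -3 / -5 -10 -6 -17 / -16 -7 -11 -4 / -2 -13 -9 -14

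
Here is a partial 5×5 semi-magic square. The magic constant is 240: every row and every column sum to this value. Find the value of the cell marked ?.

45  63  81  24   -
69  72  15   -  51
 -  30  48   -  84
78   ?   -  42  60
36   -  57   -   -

The remaining cell in row 1 is (1,5) = 240 − 213 = 27.
Row 2: 69 + 72 + 15 + 51 + ? = 240, so (2,4) = 33.
The remaining cell in column 1 is (3,1) = 240 − 228 = 12.
The remaining cell in column 3 is (4,3) = 240 − 201 = 39.
Using column 5: 27 + 51 + 84 + 60 + ? → (5,5) = 240 − 222 = 18.
Row 3 must total 240; the given cells sum to 174, so (3,4) = 66.
The remaining cell in row 4 is (4,2) = 240 − 219 = 21.

21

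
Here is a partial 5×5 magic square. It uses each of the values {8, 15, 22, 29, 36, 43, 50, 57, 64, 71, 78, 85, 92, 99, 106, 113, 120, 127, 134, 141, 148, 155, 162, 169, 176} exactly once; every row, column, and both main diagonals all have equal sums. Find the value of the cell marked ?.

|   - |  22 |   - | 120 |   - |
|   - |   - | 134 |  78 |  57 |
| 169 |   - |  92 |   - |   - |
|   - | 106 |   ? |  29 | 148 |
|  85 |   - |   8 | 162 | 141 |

50

The 25 entries sum to 2300, so each line sums to 2300/5 = 460.
Row 5: 85 + 8 + 162 + 141 + ? = 460, so (5,2) = 64.
Column 4: 120 + 78 + 29 + 162 + ? = 460, so (3,4) = 71.
Anti-diagonal must total 460; the given cells sum to 361, so (1,5) = 99.
Column 5 needs 460; the known cells sum to 445, so (3,5) = 15.
Row 3 needs 460; the known cells sum to 347, so (3,2) = 113.
Column 2: 22 + 113 + 106 + 64 + ? = 460, so (2,2) = 155.
Using main diagonal: 155 + 92 + 29 + 141 + ? → (1,1) = 460 − 417 = 43.
Row 1 must total 460; the given cells sum to 284, so (1,3) = 176.
Row 2: 155 + 134 + 78 + 57 + ? = 460, so (2,1) = 36.
Column 1: 43 + 36 + 169 + 85 + ? = 460, so (4,1) = 127.
Column 3 must total 460; the given cells sum to 410, so (4,3) = 50.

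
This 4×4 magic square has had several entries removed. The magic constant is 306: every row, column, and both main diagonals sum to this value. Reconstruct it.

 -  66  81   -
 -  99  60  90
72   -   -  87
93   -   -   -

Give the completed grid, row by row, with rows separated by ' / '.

84 66 81 75 / 57 99 60 90 / 72 78 69 87 / 93 63 96 54

Row 2 needs 306; the known cells sum to 249, so (2,1) = 57.
Using column 1: 57 + 72 + 93 + ? → (1,1) = 306 − 222 = 84.
Row 1 needs 306; the known cells sum to 231, so (1,4) = 75.
Column 4 needs 306; the known cells sum to 252, so (4,4) = 54.
Main diagonal needs 306; the known cells sum to 237, so (3,3) = 69.
The remaining cell in anti-diagonal is (3,2) = 306 − 228 = 78.
Column 2 needs 306; the known cells sum to 243, so (4,2) = 63.
Column 3 needs 306; the known cells sum to 210, so (4,3) = 96.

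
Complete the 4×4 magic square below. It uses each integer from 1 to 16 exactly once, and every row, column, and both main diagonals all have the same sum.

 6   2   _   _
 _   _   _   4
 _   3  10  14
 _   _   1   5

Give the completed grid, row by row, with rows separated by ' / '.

The entries are 1 through 16, which sum to 136, so each line sums to 136/4 = 34.
The remaining cell in row 3 is (3,1) = 34 − 27 = 7.
The remaining cell in column 4 is (1,4) = 34 − 23 = 11.
The remaining cell in main diagonal is (2,2) = 34 − 21 = 13.
Row 1 needs 34; the known cells sum to 19, so (1,3) = 15.
Column 2 must total 34; the given cells sum to 18, so (4,2) = 16.
The remaining cell in column 3 is (2,3) = 34 − 26 = 8.
Anti-diagonal: 11 + 8 + 3 + ? = 34, so (4,1) = 12.
Row 2: 13 + 8 + 4 + ? = 34, so (2,1) = 9.

6 2 15 11 / 9 13 8 4 / 7 3 10 14 / 12 16 1 5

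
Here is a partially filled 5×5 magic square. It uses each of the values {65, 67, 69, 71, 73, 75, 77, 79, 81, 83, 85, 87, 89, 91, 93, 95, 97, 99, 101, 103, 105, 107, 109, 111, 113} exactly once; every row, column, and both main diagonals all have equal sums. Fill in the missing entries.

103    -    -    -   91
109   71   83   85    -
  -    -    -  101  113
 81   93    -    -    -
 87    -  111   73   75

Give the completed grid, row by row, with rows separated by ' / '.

The 25 entries sum to 2225, so each line sums to 2225/5 = 445.
Row 2 must total 445; the given cells sum to 348, so (2,5) = 97.
The remaining cell in row 5 is (5,2) = 445 − 346 = 99.
Column 1 must total 445; the given cells sum to 380, so (3,1) = 65.
Column 5 needs 445; the known cells sum to 376, so (4,5) = 69.
Anti-diagonal must total 445; the given cells sum to 356, so (3,3) = 89.
From row 3, 445 − (65 + 89 + 101 + 113) gives (3,2) = 77.
Column 2 needs 445; the known cells sum to 340, so (1,2) = 105.
Main diagonal: 103 + 71 + 89 + 75 + ? = 445, so (4,4) = 107.
Using row 4: 81 + 93 + 107 + 69 + ? → (4,3) = 445 − 350 = 95.
Column 3: 83 + 89 + 95 + 111 + ? = 445, so (1,3) = 67.
Using column 4: 85 + 101 + 107 + 73 + ? → (1,4) = 445 − 366 = 79.

103 105 67 79 91 / 109 71 83 85 97 / 65 77 89 101 113 / 81 93 95 107 69 / 87 99 111 73 75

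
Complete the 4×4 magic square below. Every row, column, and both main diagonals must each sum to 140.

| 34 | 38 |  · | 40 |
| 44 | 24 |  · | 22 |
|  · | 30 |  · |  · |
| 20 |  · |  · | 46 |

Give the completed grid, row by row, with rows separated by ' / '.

34 38 28 40 / 44 24 50 22 / 42 30 36 32 / 20 48 26 46

Row 1: 34 + 38 + 40 + ? = 140, so (1,3) = 28.
Row 2 must total 140; the given cells sum to 90, so (2,3) = 50.
From column 1, 140 − (34 + 44 + 20) gives (3,1) = 42.
Column 2 needs 140; the known cells sum to 92, so (4,2) = 48.
From column 4, 140 − (40 + 22 + 46) gives (3,4) = 32.
Main diagonal: 34 + 24 + 46 + ? = 140, so (3,3) = 36.
Row 4: 20 + 48 + 46 + ? = 140, so (4,3) = 26.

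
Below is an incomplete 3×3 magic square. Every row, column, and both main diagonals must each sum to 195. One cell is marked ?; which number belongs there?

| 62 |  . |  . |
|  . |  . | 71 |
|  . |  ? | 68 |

The remaining cell in column 3 is (1,3) = 195 − 139 = 56.
Main diagonal must total 195; the given cells sum to 130, so (2,2) = 65.
Anti-diagonal: 56 + 65 + ? = 195, so (3,1) = 74.
From row 1, 195 − (62 + 56) gives (1,2) = 77.
The remaining cell in row 2 is (2,1) = 195 − 136 = 59.
Row 3 needs 195; the known cells sum to 142, so (3,2) = 53.

53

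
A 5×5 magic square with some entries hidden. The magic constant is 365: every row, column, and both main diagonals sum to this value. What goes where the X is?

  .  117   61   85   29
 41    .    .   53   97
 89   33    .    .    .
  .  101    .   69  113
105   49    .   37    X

81

Row 1 needs 365; the known cells sum to 292, so (1,1) = 73.
Column 1 must total 365; the given cells sum to 308, so (4,1) = 57.
Column 2 must total 365; the given cells sum to 300, so (2,2) = 65.
From column 4, 365 − (85 + 53 + 69 + 37) gives (3,4) = 121.
Anti-diagonal must total 365; the given cells sum to 288, so (3,3) = 77.
Using row 2: 41 + 65 + 53 + 97 + ? → (2,3) = 365 − 256 = 109.
Row 3 needs 365; the known cells sum to 320, so (3,5) = 45.
Row 4: 57 + 101 + 69 + 113 + ? = 365, so (4,3) = 25.
The remaining cell in column 3 is (5,3) = 365 − 272 = 93.
From column 5, 365 − (29 + 97 + 45 + 113) gives (5,5) = 81.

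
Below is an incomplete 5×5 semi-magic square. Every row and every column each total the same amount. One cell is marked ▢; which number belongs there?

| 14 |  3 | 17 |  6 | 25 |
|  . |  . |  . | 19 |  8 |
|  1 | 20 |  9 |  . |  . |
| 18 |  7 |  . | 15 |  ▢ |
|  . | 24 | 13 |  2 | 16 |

Row 1 is complete and sums to 65; that is the magic constant.
The remaining cell in row 5 is (5,1) = 65 − 55 = 10.
The remaining cell in column 1 is (2,1) = 65 − 43 = 22.
Column 2 needs 65; the known cells sum to 54, so (2,2) = 11.
Column 4 must total 65; the given cells sum to 42, so (3,4) = 23.
The remaining cell in row 2 is (2,3) = 65 − 60 = 5.
Row 3 needs 65; the known cells sum to 53, so (3,5) = 12.
The remaining cell in column 3 is (4,3) = 65 − 44 = 21.
From column 5, 65 − (25 + 8 + 12 + 16) gives (4,5) = 4.

4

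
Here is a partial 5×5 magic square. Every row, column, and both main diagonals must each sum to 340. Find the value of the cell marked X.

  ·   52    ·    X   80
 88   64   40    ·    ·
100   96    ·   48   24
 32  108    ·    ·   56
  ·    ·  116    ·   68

Row 3 needs 340; the known cells sum to 268, so (3,3) = 72.
The remaining cell in column 2 is (5,2) = 340 − 320 = 20.
From column 5, 340 − (80 + 24 + 56 + 68) gives (2,5) = 112.
Row 2 must total 340; the given cells sum to 304, so (2,4) = 36.
Anti-diagonal needs 340; the known cells sum to 296, so (5,1) = 44.
Using row 5: 44 + 20 + 116 + 68 + ? → (5,4) = 340 − 248 = 92.
Column 1: 88 + 100 + 32 + 44 + ? = 340, so (1,1) = 76.
From main diagonal, 340 − (76 + 64 + 72 + 68) gives (4,4) = 60.
Row 4: 32 + 108 + 60 + 56 + ? = 340, so (4,3) = 84.
Column 3 must total 340; the given cells sum to 312, so (1,3) = 28.
From column 4, 340 − (36 + 48 + 60 + 92) gives (1,4) = 104.

104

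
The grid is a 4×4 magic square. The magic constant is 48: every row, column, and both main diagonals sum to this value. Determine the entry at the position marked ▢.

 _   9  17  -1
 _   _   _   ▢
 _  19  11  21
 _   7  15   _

27

From row 1, 48 − (9 + 17 + (-1)) gives (1,1) = 23.
Row 3: 19 + 11 + 21 + ? = 48, so (3,1) = -3.
From column 2, 48 − (9 + 19 + 7) gives (2,2) = 13.
From column 3, 48 − (17 + 11 + 15) gives (2,3) = 5.
From main diagonal, 48 − (23 + 13 + 11) gives (4,4) = 1.
The remaining cell in anti-diagonal is (4,1) = 48 − 23 = 25.
Column 1 must total 48; the given cells sum to 45, so (2,1) = 3.
Column 4 must total 48; the given cells sum to 21, so (2,4) = 27.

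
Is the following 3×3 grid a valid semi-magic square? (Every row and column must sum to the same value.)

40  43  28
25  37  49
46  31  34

Row 1: 40 + 43 + 28 = 111.
Row 2: 25 + 37 + 49 = 111.
Row 3: 46 + 31 + 34 = 111.
Column 1: 40 + 25 + 46 = 111.
Column 2: 43 + 37 + 31 = 111.
Column 3: 28 + 49 + 34 = 111.
All lines sum to 111.

Yes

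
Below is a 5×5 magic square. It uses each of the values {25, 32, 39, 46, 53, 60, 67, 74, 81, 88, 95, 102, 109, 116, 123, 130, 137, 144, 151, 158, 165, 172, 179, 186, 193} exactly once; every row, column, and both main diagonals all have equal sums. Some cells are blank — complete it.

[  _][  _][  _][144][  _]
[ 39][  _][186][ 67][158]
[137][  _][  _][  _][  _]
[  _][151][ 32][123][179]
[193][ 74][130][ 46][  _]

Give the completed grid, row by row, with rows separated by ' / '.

116 172 88 144 25 / 39 95 186 67 158 / 137 53 109 165 81 / 60 151 32 123 179 / 193 74 130 46 102

The 25 entries sum to 2725, so each line sums to 2725/5 = 545.
The remaining cell in row 2 is (2,2) = 545 − 450 = 95.
The remaining cell in row 4 is (4,1) = 545 − 485 = 60.
The remaining cell in row 5 is (5,5) = 545 − 443 = 102.
From column 1, 545 − (39 + 137 + 60 + 193) gives (1,1) = 116.
Column 4: 144 + 67 + 123 + 46 + ? = 545, so (3,4) = 165.
Main diagonal: 116 + 95 + 123 + 102 + ? = 545, so (3,3) = 109.
The remaining cell in anti-diagonal is (1,5) = 545 − 520 = 25.
From column 3, 545 − (186 + 109 + 32 + 130) gives (1,3) = 88.
The remaining cell in column 5 is (3,5) = 545 − 464 = 81.
Using row 1: 116 + 88 + 144 + 25 + ? → (1,2) = 545 − 373 = 172.
Row 3: 137 + 109 + 165 + 81 + ? = 545, so (3,2) = 53.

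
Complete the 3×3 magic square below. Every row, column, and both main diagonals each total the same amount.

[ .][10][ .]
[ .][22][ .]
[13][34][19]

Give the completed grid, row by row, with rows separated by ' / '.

Column 2 is already complete: 10 + 22 + 34 = 66, so that is the magic constant.
Main diagonal needs 66; the known cells sum to 41, so (1,1) = 25.
Using anti-diagonal: 22 + 13 + ? → (1,3) = 66 − 35 = 31.
Column 1 must total 66; the given cells sum to 38, so (2,1) = 28.
From column 3, 66 − (31 + 19) gives (2,3) = 16.

25 10 31 / 28 22 16 / 13 34 19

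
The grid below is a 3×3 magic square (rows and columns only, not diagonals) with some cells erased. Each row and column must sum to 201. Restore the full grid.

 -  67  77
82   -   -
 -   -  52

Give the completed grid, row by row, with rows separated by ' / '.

57 67 77 / 82 47 72 / 62 87 52

Row 1: 67 + 77 + ? = 201, so (1,1) = 57.
Column 1 needs 201; the known cells sum to 139, so (3,1) = 62.
Column 3: 77 + 52 + ? = 201, so (2,3) = 72.
Using row 2: 82 + 72 + ? → (2,2) = 201 − 154 = 47.
Row 3: 62 + 52 + ? = 201, so (3,2) = 87.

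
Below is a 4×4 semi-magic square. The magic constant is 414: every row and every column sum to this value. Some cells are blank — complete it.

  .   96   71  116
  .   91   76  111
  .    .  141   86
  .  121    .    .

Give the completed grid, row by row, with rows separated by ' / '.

131 96 71 116 / 136 91 76 111 / 81 106 141 86 / 66 121 126 101

From row 1, 414 − (96 + 71 + 116) gives (1,1) = 131.
From row 2, 414 − (91 + 76 + 111) gives (2,1) = 136.
Column 2 must total 414; the given cells sum to 308, so (3,2) = 106.
Using column 3: 71 + 76 + 141 + ? → (4,3) = 414 − 288 = 126.
Using column 4: 116 + 111 + 86 + ? → (4,4) = 414 − 313 = 101.
Row 3 must total 414; the given cells sum to 333, so (3,1) = 81.
The remaining cell in row 4 is (4,1) = 414 − 348 = 66.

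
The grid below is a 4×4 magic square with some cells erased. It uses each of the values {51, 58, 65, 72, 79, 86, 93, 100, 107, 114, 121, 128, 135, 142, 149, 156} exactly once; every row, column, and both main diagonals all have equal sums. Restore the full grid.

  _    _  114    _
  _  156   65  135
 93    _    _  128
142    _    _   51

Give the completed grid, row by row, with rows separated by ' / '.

121 79 114 100 / 58 156 65 135 / 93 107 86 128 / 142 72 149 51

The 16 entries sum to 1656, so each line sums to 1656/4 = 414.
Row 2: 156 + 65 + 135 + ? = 414, so (2,1) = 58.
Column 1 must total 414; the given cells sum to 293, so (1,1) = 121.
The remaining cell in column 4 is (1,4) = 414 − 314 = 100.
Main diagonal: 121 + 156 + 51 + ? = 414, so (3,3) = 86.
Anti-diagonal must total 414; the given cells sum to 307, so (3,2) = 107.
The remaining cell in row 1 is (1,2) = 414 − 335 = 79.
Using column 2: 79 + 156 + 107 + ? → (4,2) = 414 − 342 = 72.
Column 3: 114 + 65 + 86 + ? = 414, so (4,3) = 149.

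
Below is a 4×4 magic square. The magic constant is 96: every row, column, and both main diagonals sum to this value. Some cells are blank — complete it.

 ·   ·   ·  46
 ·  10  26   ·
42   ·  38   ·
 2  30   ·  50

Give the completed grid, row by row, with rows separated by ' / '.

Using row 4: 2 + 30 + 50 + ? → (4,3) = 96 − 82 = 14.
From column 3, 96 − (26 + 38 + 14) gives (1,3) = 18.
Using main diagonal: 10 + 38 + 50 + ? → (1,1) = 96 − 98 = -2.
The remaining cell in anti-diagonal is (3,2) = 96 − 74 = 22.
Using row 1: -2 + 18 + 46 + ? → (1,2) = 96 − 62 = 34.
From row 3, 96 − (42 + 22 + 38) gives (3,4) = -6.
Column 1 needs 96; the known cells sum to 42, so (2,1) = 54.
Using column 4: 46 + (-6) + 50 + ? → (2,4) = 96 − 90 = 6.

-2 34 18 46 / 54 10 26 6 / 42 22 38 -6 / 2 30 14 50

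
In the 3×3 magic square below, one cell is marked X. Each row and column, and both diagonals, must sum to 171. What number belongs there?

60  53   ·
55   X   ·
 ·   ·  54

57

The remaining cell in row 1 is (1,3) = 171 − 113 = 58.
Column 1: 60 + 55 + ? = 171, so (3,1) = 56.
Using column 3: 58 + 54 + ? → (2,3) = 171 − 112 = 59.
Main diagonal needs 171; the known cells sum to 114, so (2,2) = 57.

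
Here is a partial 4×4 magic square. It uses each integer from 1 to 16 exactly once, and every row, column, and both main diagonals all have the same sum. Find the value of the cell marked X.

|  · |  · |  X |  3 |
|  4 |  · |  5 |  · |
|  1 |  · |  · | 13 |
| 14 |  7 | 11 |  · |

The entries are 1 through 16, which sum to 136, so each line sums to 136/4 = 34.
Using row 4: 14 + 7 + 11 + ? → (4,4) = 34 − 32 = 2.
Using column 1: 4 + 1 + 14 + ? → (1,1) = 34 − 19 = 15.
From column 4, 34 − (3 + 13 + 2) gives (2,4) = 16.
The remaining cell in anti-diagonal is (3,2) = 34 − 22 = 12.
The remaining cell in row 2 is (2,2) = 34 − 25 = 9.
Using row 3: 1 + 12 + 13 + ? → (3,3) = 34 − 26 = 8.
Using column 2: 9 + 12 + 7 + ? → (1,2) = 34 − 28 = 6.
Column 3: 5 + 8 + 11 + ? = 34, so (1,3) = 10.

10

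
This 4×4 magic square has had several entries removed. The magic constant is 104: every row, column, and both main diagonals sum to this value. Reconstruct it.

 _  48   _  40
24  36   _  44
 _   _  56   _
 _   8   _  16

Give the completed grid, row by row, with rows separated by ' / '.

Using row 2: 24 + 36 + 44 + ? → (2,3) = 104 − 104 = 0.
The remaining cell in column 2 is (3,2) = 104 − 92 = 12.
Column 4 must total 104; the given cells sum to 100, so (3,4) = 4.
The remaining cell in main diagonal is (1,1) = 104 − 108 = -4.
Using anti-diagonal: 40 + 0 + 12 + ? → (4,1) = 104 − 52 = 52.
From row 1, 104 − (-4 + 48 + 40) gives (1,3) = 20.
Row 3: 12 + 56 + 4 + ? = 104, so (3,1) = 32.
The remaining cell in row 4 is (4,3) = 104 − 76 = 28.

-4 48 20 40 / 24 36 0 44 / 32 12 56 4 / 52 8 28 16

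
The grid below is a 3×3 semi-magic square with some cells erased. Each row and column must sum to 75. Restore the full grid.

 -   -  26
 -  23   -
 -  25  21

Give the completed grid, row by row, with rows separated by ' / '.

22 27 26 / 24 23 28 / 29 25 21

The remaining cell in row 3 is (3,1) = 75 − 46 = 29.
Column 2 must total 75; the given cells sum to 48, so (1,2) = 27.
Using column 3: 26 + 21 + ? → (2,3) = 75 − 47 = 28.
Row 1 needs 75; the known cells sum to 53, so (1,1) = 22.
From row 2, 75 − (23 + 28) gives (2,1) = 24.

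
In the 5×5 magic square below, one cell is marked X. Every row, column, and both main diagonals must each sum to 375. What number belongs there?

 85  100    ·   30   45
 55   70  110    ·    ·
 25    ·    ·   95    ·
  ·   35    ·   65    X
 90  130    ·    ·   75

Row 1 needs 375; the known cells sum to 260, so (1,3) = 115.
Column 1 needs 375; the known cells sum to 255, so (4,1) = 120.
Using column 2: 100 + 70 + 35 + 130 + ? → (3,2) = 375 − 335 = 40.
Main diagonal: 85 + 70 + 65 + 75 + ? = 375, so (3,3) = 80.
Anti-diagonal needs 375; the known cells sum to 250, so (2,4) = 125.
Row 2 needs 375; the known cells sum to 360, so (2,5) = 15.
The remaining cell in row 3 is (3,5) = 375 − 240 = 135.
Column 4 must total 375; the given cells sum to 315, so (5,4) = 60.
The remaining cell in column 5 is (4,5) = 375 − 270 = 105.

105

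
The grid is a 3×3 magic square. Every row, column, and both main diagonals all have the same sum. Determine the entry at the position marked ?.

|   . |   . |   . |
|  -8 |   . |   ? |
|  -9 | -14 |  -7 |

Row 3 is complete and sums to -30; that is the magic constant.
The remaining cell in column 1 is (1,1) = -30 − (-17) = -13.
From main diagonal, -30 − (-13 + (-7)) gives (2,2) = -10.
Anti-diagonal: -10 + (-9) + ? = -30, so (1,3) = -11.
Using row 1: -13 + (-11) + ? → (1,2) = -30 − (-24) = -6.
The remaining cell in row 2 is (2,3) = -30 − (-18) = -12.

-12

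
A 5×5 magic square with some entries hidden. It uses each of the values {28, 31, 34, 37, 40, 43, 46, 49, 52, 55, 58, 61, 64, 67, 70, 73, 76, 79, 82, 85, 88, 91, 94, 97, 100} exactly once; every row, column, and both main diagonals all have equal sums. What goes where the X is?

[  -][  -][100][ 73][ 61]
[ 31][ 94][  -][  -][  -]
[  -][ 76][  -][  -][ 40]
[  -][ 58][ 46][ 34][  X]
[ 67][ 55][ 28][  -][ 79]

97

The 25 entries sum to 1600, so each line sums to 1600/5 = 320.
Row 5 must total 320; the given cells sum to 229, so (5,4) = 91.
Column 2 needs 320; the known cells sum to 283, so (1,2) = 37.
Row 1: 37 + 100 + 73 + 61 + ? = 320, so (1,1) = 49.
Main diagonal: 49 + 94 + 34 + 79 + ? = 320, so (3,3) = 64.
Anti-diagonal needs 320; the known cells sum to 250, so (2,4) = 70.
Using column 3: 100 + 64 + 46 + 28 + ? → (2,3) = 320 − 238 = 82.
Column 4: 73 + 70 + 34 + 91 + ? = 320, so (3,4) = 52.
Row 2: 31 + 94 + 82 + 70 + ? = 320, so (2,5) = 43.
Using row 3: 76 + 64 + 52 + 40 + ? → (3,1) = 320 − 232 = 88.
Using column 1: 49 + 31 + 88 + 67 + ? → (4,1) = 320 − 235 = 85.
Column 5 needs 320; the known cells sum to 223, so (4,5) = 97.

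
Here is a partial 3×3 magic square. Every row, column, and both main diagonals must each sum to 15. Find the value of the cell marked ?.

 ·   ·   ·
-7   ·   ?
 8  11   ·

17

The remaining cell in row 3 is (3,3) = 15 − 19 = -4.
From column 1, 15 − (-7 + 8) gives (1,1) = 14.
Main diagonal needs 15; the known cells sum to 10, so (2,2) = 5.
The remaining cell in anti-diagonal is (1,3) = 15 − 13 = 2.
Row 1 needs 15; the known cells sum to 16, so (1,2) = -1.
The remaining cell in row 2 is (2,3) = 15 − (-2) = 17.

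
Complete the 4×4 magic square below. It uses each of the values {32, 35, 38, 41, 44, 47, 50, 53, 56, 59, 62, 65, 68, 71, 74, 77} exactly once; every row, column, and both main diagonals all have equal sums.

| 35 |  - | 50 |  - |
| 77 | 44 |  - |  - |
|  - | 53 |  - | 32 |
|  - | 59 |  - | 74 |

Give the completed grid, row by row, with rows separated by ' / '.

The 16 entries sum to 872, so each line sums to 872/4 = 218.
Column 2 must total 218; the given cells sum to 156, so (1,2) = 62.
Main diagonal: 35 + 44 + 74 + ? = 218, so (3,3) = 65.
The remaining cell in row 1 is (1,4) = 218 − 147 = 71.
Using row 3: 53 + 65 + 32 + ? → (3,1) = 218 − 150 = 68.
From column 1, 218 − (35 + 77 + 68) gives (4,1) = 38.
Column 4 must total 218; the given cells sum to 177, so (2,4) = 41.
Anti-diagonal: 71 + 53 + 38 + ? = 218, so (2,3) = 56.
From row 4, 218 − (38 + 59 + 74) gives (4,3) = 47.

35 62 50 71 / 77 44 56 41 / 68 53 65 32 / 38 59 47 74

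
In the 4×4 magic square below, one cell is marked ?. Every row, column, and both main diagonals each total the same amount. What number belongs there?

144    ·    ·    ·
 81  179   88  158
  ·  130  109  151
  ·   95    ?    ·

172

Row 2 is complete and sums to 506; that is the magic constant.
Row 3: 130 + 109 + 151 + ? = 506, so (3,1) = 116.
Column 1: 144 + 81 + 116 + ? = 506, so (4,1) = 165.
Column 2: 179 + 130 + 95 + ? = 506, so (1,2) = 102.
From main diagonal, 506 − (144 + 179 + 109) gives (4,4) = 74.
Anti-diagonal: 88 + 130 + 165 + ? = 506, so (1,4) = 123.
Using row 1: 144 + 102 + 123 + ? → (1,3) = 506 − 369 = 137.
From row 4, 506 − (165 + 95 + 74) gives (4,3) = 172.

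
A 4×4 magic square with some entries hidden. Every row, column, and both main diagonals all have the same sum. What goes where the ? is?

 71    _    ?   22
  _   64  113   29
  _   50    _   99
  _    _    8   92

Column 4 is complete and sums to 242; that is the magic constant.
Row 2 needs 242; the known cells sum to 206, so (2,1) = 36.
Main diagonal: 71 + 64 + 92 + ? = 242, so (3,3) = 15.
Using anti-diagonal: 22 + 113 + 50 + ? → (4,1) = 242 − 185 = 57.
Row 3: 50 + 15 + 99 + ? = 242, so (3,1) = 78.
Row 4: 57 + 8 + 92 + ? = 242, so (4,2) = 85.
Column 2 must total 242; the given cells sum to 199, so (1,2) = 43.
Using column 3: 113 + 15 + 8 + ? → (1,3) = 242 − 136 = 106.

106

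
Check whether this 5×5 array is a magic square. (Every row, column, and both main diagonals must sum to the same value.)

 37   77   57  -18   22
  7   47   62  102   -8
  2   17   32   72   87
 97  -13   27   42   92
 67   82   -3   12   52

No — column 5 sums to 245 but row 1 sums to 175.

Row 1: 37 + 77 + 57 + (-18) + 22 = 175.
Row 2: 7 + 47 + 62 + 102 + (-8) = 210.
Row 3: 2 + 17 + 32 + 72 + 87 = 210.
Row 4: 97 + (-13) + 27 + 42 + 92 = 245.
Row 5: 67 + 82 + (-3) + 12 + 52 = 210.
Column 1: 37 + 7 + 2 + 97 + 67 = 210.
Column 2: 77 + 47 + 17 + (-13) + 82 = 210.
Column 3: 57 + 62 + 32 + 27 + (-3) = 175.
Column 4: -18 + 102 + 72 + 42 + 12 = 210.
Column 5: 22 + (-8) + 87 + 92 + 52 = 245.
Main diagonal: 37 + 47 + 32 + 42 + 52 = 210.
Anti-diagonal: 22 + 102 + 32 + (-13) + 67 = 210.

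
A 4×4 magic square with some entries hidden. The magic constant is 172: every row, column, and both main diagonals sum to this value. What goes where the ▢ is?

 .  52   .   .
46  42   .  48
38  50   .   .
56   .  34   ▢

The remaining cell in row 2 is (2,3) = 172 − 136 = 36.
Column 1: 46 + 38 + 56 + ? = 172, so (1,1) = 32.
From column 2, 172 − (52 + 42 + 50) gives (4,2) = 28.
Anti-diagonal needs 172; the known cells sum to 142, so (1,4) = 30.
Row 1: 32 + 52 + 30 + ? = 172, so (1,3) = 58.
From row 4, 172 − (56 + 28 + 34) gives (4,4) = 54.

54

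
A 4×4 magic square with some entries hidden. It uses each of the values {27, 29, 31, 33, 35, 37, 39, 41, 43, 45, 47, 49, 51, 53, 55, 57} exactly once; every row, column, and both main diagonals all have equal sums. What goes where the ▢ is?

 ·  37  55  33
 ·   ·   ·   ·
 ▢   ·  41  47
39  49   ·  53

The 16 entries sum to 672, so each line sums to 672/4 = 168.
Row 1 needs 168; the known cells sum to 125, so (1,1) = 43.
Row 4 must total 168; the given cells sum to 141, so (4,3) = 27.
Column 3 needs 168; the known cells sum to 123, so (2,3) = 45.
Column 4 must total 168; the given cells sum to 133, so (2,4) = 35.
Main diagonal needs 168; the known cells sum to 137, so (2,2) = 31.
Using anti-diagonal: 33 + 45 + 39 + ? → (3,2) = 168 − 117 = 51.
From row 2, 168 − (31 + 45 + 35) gives (2,1) = 57.
Row 3: 51 + 41 + 47 + ? = 168, so (3,1) = 29.

29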